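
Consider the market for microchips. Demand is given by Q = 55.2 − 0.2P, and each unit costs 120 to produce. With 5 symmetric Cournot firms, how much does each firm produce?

Inverting demand: P = 276 − 5Q.
Cournot with 5 identical firms: the symmetric best-response condition is 276 − 30q = 120. Each firm produces q = 5.2, total output Q = 26, price P = 146.

q_i = 5.2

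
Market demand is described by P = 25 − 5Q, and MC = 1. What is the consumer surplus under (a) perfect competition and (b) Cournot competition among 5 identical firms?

Competition: CS = 57.6; Cournot: CS = 40

Under competition P = MC = 1, so Q = (25 − 1)/5 = 4.8.
CS = ½·(25 − 1)·4.8 = 57.6.
With 5 symmetric Cournot firms, each firm's FOC gives 25 − 30q = 1, so q = 0.8, Q = 5·0.8 = 4, and P = 5.
CS = ½·(25 − 5)·4 = 40.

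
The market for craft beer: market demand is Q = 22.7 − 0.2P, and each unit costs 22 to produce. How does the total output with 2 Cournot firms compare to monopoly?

Cournot: Q = 12.2; Monopoly: Q = 9.15

Inverting demand: P = 113.5 − 5Q.
With 2 symmetric Cournot firms, each firm's FOC gives 113.5 − 15q = 22, so q = 6.1, Q = 2·6.1 = 12.2, and P = 52.5.
Monopoly sets MR = MC: 113.5 − 10Q = 22 ⇒ Q = 9.15, P = 113.5 − 5·9.15 = 67.75.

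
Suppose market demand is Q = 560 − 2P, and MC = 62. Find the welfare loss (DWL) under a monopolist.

Inverting demand: P = 280 − 0.5Q.
Competitive firms price at marginal cost: P = 62, giving Q = 436.
Monopoly sets MR = MC: 280 − Q = 62 ⇒ Q = 218, P = 280 − 0.5·218 = 171.
DWL is the triangle between Q = 218 and Q = 436: ½·(436 − 218)·(171 − 62) = 11881.

DWL = 11881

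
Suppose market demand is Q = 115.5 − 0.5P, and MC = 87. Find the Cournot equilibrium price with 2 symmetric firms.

Inverting demand: P = 231 − 2Q.
Cournot with 2 identical firms: the symmetric best-response condition is 231 − 6q = 87. Each firm produces q = 24, total output Q = 48, price P = 135.

P = 135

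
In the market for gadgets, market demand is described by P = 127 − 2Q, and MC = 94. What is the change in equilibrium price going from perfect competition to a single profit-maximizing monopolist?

Equilibrium price rises by 16.5

Perfect competition: P = MC = 94, so 127 − 2Q = 94 and Q = 16.5.
Monopoly sets MR = MC: 127 − 4Q = 94 ⇒ Q = 8.25, P = 127 − 2·8.25 = 110.5.
Change in equilibrium price: 110.5 − 94 = 16.5.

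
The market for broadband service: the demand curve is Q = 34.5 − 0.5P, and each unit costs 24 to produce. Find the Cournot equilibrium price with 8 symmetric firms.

P = 29

Inverting demand: P = 69 − 2Q.
Cournot with 8 identical firms: the symmetric best-response condition is 69 − 18q = 24. Each firm produces q = 2.5, total output Q = 20, price P = 29.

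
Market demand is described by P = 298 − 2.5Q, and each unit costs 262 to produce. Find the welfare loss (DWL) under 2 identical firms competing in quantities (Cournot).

DWL = 28.8

Perfect competition: P = MC = 262, so 298 − 2.5Q = 262 and Q = 14.4.
In a 2-firm Cournot equilibrium, symmetry and the first-order condition give q = (298 − 262)/(7.5) = 4.8. So Q = 9.6 and P = 274.
DWL is the triangle between Q = 9.6 and Q = 14.4: ½·(14.4 − 9.6)·(274 − 262) = 28.8.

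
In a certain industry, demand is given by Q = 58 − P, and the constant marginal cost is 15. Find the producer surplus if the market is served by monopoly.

PS = 462.25

Inverting demand: P = 58 − Q.
A monopolist chooses Q where MR = MC. MR = 58 − 2Q; setting this equal to 15 gives Q = 21.5 and P = 36.5.
PS = (36.5 − 15)·21.5 = 462.25.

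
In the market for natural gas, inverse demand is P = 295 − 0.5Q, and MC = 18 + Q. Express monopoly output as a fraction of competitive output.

Q_m/Q_c = 0.75

A monopolist chooses Q where MR = MC. MR = 295 − Q; setting this equal to 18 + Q gives Q = 138.5 and P = 225.75.
Under competition P = MC: 295 − 0.5Q = 18 + Q ⇒ Q = 554/3, P = 608/3.
Ratio Q_m/Q_c = 138.5/(554/3) = 0.75.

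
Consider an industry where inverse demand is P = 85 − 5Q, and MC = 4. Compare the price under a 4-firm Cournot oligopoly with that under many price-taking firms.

Cournot with 4 identical firms: the symmetric best-response condition is 85 − 25q = 4. Each firm produces q = 3.24, total output Q = 12.96, price P = 20.2.
Competitive firms price at marginal cost: P = 4, giving Q = 16.2.

Cournot: P = 20.2; Competition: P = 4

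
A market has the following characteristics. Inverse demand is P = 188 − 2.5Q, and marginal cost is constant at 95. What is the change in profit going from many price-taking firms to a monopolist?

Under competition P = MC = 95, so Q = (188 − 95)/2.5 = 37.2.
Profit = (95 − 95)·37.2 = 0.
The monopolist equates marginal revenue to marginal cost: 188 − 5Q = 95, so Q = 18.6. From demand, P = 141.5.
Profit = (141.5 − 95)·18.6 = 864.9.
Change in profit: 864.9 − 0 = 864.9.

π rises by 864.9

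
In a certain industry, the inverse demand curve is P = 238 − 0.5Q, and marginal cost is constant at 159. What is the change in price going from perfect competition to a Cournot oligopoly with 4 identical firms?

P rises by 15.8

Perfect competition: P = MC = 159, so 238 − 0.5Q = 159 and Q = 158.
With 4 symmetric Cournot firms, each firm's FOC gives 238 − 2.5q = 159, so q = 31.6, Q = 4·31.6 = 126.4, and P = 174.8.
Change in price: 174.8 − 159 = 15.8.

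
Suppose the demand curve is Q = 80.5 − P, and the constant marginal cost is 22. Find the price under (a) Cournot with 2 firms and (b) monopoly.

Inverting demand: P = 80.5 − Q.
With 2 symmetric Cournot firms, each firm's FOC gives 80.5 − 3q = 22, so q = 19.5, Q = 2·19.5 = 39, and P = 41.5.
Monopoly sets MR = MC: 80.5 − 2Q = 22 ⇒ Q = 29.25, P = 80.5 − 29.25 = 51.25.

Cournot: P = 41.5; Monopoly: P = 51.25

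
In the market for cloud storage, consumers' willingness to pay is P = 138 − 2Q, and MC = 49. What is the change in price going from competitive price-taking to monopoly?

P rises by 44.5

Competitive firms price at marginal cost: P = 49, giving Q = 44.5.
A monopolist chooses Q where MR = MC. MR = 138 − 4Q; setting this equal to 49 gives Q = 22.25 and P = 93.5.
Change in price: 93.5 − 49 = 44.5.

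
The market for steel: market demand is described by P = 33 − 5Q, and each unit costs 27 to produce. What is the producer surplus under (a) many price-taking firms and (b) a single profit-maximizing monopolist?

Competitive firms price at marginal cost: P = 27, giving Q = 1.2.
PS = (27 − 27)·1.2 = 0.
A monopolist chooses Q where MR = MC. MR = 33 − 10Q; setting this equal to 27 gives Q = 0.6 and P = 30.
PS = (30 − 27)·0.6 = 1.8.

Competition: PS = 0; Monopoly: PS = 1.8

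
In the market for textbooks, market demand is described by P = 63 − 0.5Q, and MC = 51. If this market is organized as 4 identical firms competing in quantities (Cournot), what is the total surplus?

TS = 138.24

In a 4-firm Cournot equilibrium, symmetry and the first-order condition give q = (63 − 51)/(2.5) = 4.8. So Q = 19.2 and P = 53.4.
CS = ½·(63 − 53.4)·19.2 = 92.16; PS = (53.4 − 51)·19.2 = 46.08; TS = 138.24.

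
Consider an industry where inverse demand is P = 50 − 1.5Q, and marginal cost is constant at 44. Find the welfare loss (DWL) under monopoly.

DWL = 3

Under competition P = MC = 44, so Q = (50 − 44)/1.5 = 4.
The monopolist equates marginal revenue to marginal cost: 50 − 3Q = 44, so Q = 2. From demand, P = 47.
DWL is the triangle between Q = 2 and Q = 4: ½·(4 − 2)·(47 − 44) = 3.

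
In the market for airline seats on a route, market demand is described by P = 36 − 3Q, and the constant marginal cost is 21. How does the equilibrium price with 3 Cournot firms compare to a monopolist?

With 3 symmetric Cournot firms, each firm's FOC gives 36 − 12q = 21, so q = 1.25, Q = 3·1.25 = 3.75, and P = 24.75.
A monopolist chooses Q where MR = MC. MR = 36 − 6Q; setting this equal to 21 gives Q = 2.5 and P = 28.5.

Cournot: P = 24.75; Monopoly: P = 28.5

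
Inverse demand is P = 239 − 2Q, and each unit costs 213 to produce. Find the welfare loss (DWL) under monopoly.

Perfect competition: P = MC = 213, so 239 − 2Q = 213 and Q = 13.
A monopolist chooses Q where MR = MC. MR = 239 − 4Q; setting this equal to 213 gives Q = 6.5 and P = 226.
DWL is the triangle between Q = 6.5 and Q = 13: ½·(13 − 6.5)·(226 − 213) = 42.25.

DWL = 42.25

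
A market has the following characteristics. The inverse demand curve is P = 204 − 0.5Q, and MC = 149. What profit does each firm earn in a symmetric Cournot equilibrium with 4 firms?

With 4 symmetric Cournot firms, each firm's FOC gives 204 − 2.5q = 149, so q = 22, Q = 4·22 = 88, and P = 160.
Each firm's profit = (160 − 149)·22 = 242.

π_i = 242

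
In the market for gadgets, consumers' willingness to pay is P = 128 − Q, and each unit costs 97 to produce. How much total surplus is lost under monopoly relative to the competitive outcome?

Competitive firms price at marginal cost: P = 97, giving Q = 31.
A monopolist chooses Q where MR = MC. MR = 128 − 2Q; setting this equal to 97 gives Q = 15.5 and P = 112.5.
DWL is the triangle between Q = 15.5 and Q = 31: ½·(31 − 15.5)·(112.5 − 97) = 120.125.

DWL = 120.125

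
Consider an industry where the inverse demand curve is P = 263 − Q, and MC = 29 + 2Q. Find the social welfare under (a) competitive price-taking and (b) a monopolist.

Competition: TS = 9126; Monopoly: TS = 8555.625

Under competition P = MC: 263 − Q = 29 + 2Q ⇒ Q = 78, P = 185.
CS = ½·(263 − 185)·78 = 3042; PS = (185·78 − 29·78 − ½·2·78²) = 6084; TS = 9126.
A monopolist chooses Q where MR = MC. MR = 263 − 2Q; setting this equal to 29 + 2Q gives Q = 58.5 and P = 204.5.
CS = ½·(263 − 204.5)·58.5 = 1711.125; PS = (204.5·58.5 − 29·58.5 − ½·2·58.5²) = 6844.5; TS = 8555.625.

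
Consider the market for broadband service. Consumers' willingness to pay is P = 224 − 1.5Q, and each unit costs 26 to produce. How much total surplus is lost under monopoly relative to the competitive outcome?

DWL = 3267

Under competition P = MC = 26, so Q = (224 − 26)/1.5 = 132.
A monopolist chooses Q where MR = MC. MR = 224 − 3Q; setting this equal to 26 gives Q = 66 and P = 125.
DWL is the triangle between Q = 66 and Q = 132: ½·(132 − 66)·(125 − 26) = 3267.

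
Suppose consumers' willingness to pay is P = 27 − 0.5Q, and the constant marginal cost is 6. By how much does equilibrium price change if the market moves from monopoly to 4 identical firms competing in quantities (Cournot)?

Equilibrium price falls by 6.3

A monopolist chooses Q where MR = MC. MR = 27 − Q; setting this equal to 6 gives Q = 21 and P = 16.5.
In a 4-firm Cournot equilibrium, symmetry and the first-order condition give q = (27 − 6)/(2.5) = 8.4. So Q = 33.6 and P = 10.2.
Change in equilibrium price: 10.2 − 16.5 = −6.3.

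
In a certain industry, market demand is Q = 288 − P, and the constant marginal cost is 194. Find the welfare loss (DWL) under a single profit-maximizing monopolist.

Inverting demand: P = 288 − Q.
Competitive firms price at marginal cost: P = 194, giving Q = 94.
The monopolist equates marginal revenue to marginal cost: 288 − 2Q = 194, so Q = 47. From demand, P = 241.
DWL is the triangle between Q = 47 and Q = 94: ½·(94 − 47)·(241 − 194) = 1104.5.

DWL = 1104.5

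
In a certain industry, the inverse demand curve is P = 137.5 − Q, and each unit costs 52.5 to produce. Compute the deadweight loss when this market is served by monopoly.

DWL = 903.125

Perfect competition: P = MC = 52.5, so 137.5 − Q = 52.5 and Q = 85.
The monopolist equates marginal revenue to marginal cost: 137.5 − 2Q = 52.5, so Q = 42.5. From demand, P = 95.
DWL is the triangle between Q = 42.5 and Q = 85: ½·(85 − 42.5)·(95 − 52.5) = 903.125.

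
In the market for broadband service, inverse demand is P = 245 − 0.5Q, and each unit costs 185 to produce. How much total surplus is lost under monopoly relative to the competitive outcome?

DWL = 900

Competitive firms price at marginal cost: P = 185, giving Q = 120.
Monopoly sets MR = MC: 245 − Q = 185 ⇒ Q = 60, P = 245 − 0.5·60 = 215.
DWL is the triangle between Q = 60 and Q = 120: ½·(120 − 60)·(215 − 185) = 900.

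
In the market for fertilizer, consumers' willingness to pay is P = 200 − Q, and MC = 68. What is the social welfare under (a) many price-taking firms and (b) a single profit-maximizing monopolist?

Competition: TS = 8712; Monopoly: TS = 6534

Under competition P = MC = 68, so Q = (200 − 68)/1 = 132.
CS = ½·(200 − 68)·132 = 8712; PS = (68 − 68)·132 = 0; TS = 8712.
The monopolist equates marginal revenue to marginal cost: 200 − 2Q = 68, so Q = 66. From demand, P = 134.
CS = ½·(200 − 134)·66 = 2178; PS = (134 − 68)·66 = 4356; TS = 6534.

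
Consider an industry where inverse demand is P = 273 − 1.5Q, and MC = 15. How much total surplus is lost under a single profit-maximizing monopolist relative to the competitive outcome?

DWL = 5547

Under competition P = MC = 15, so Q = (273 − 15)/1.5 = 172.
A monopolist chooses Q where MR = MC. MR = 273 − 3Q; setting this equal to 15 gives Q = 86 and P = 144.
DWL is the triangle between Q = 86 and Q = 172: ½·(172 − 86)·(144 − 15) = 5547.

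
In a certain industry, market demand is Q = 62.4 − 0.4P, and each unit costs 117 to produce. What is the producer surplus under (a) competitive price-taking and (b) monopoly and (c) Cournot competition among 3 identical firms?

Inverting demand: P = 156 − 2.5Q.
Perfect competition: P = MC = 117, so 156 − 2.5Q = 117 and Q = 15.6.
PS = (117 − 117)·15.6 = 0.
Monopoly sets MR = MC: 156 − 5Q = 117 ⇒ Q = 7.8, P = 156 − 2.5·7.8 = 136.5.
PS = (136.5 − 117)·7.8 = 152.1.
With 3 symmetric Cournot firms, each firm's FOC gives 156 − 10q = 117, so q = 3.9, Q = 3·3.9 = 11.7, and P = 126.75.
PS = (126.75 − 117)·11.7 = 114.075.

Competition: PS = 0; Monopoly: PS = 152.1; Cournot: PS = 114.075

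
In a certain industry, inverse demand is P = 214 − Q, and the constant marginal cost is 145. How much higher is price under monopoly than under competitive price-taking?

P rises by 34.5

Competitive firms price at marginal cost: P = 145, giving Q = 69.
The monopolist equates marginal revenue to marginal cost: 214 − 2Q = 145, so Q = 34.5. From demand, P = 179.5.
Change in price: 179.5 − 145 = 34.5.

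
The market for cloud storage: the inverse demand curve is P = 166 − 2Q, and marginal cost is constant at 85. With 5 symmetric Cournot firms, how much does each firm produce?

With 5 symmetric Cournot firms, each firm's FOC gives 166 − 12q = 85, so q = 6.75, Q = 5·6.75 = 33.75, and P = 98.5.

q_i = 6.75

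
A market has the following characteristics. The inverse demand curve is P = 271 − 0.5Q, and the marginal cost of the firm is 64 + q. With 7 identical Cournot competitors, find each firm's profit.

With 7 symmetric Cournot firms, each firm's FOC gives 271 − 4q = 64 + q, so q = 41.4, Q = 7·41.4 = 289.8, and P = 126.1.
Each firm's profit = 126.1·41.4 − (64·41.4 + ½·1·41.4²) = 1713.96.

π_i = 1713.96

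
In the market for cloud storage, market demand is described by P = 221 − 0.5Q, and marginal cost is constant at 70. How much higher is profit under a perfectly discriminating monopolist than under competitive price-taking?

π rises by 22801

Perfect competition: P = MC = 70, so 221 − 0.5Q = 70 and Q = 302.
Profit = (70 − 70)·302 = 0.
Under first-degree price discrimination the firm charges each unit its demand price and produces up to where P = MC, i.e. Q = 302. Consumer surplus is zero; producer surplus equals total surplus.
PS equals the full surplus area, 22801. Profit = 22801 = 22801.
Change in profit: 22801 − 0 = 22801.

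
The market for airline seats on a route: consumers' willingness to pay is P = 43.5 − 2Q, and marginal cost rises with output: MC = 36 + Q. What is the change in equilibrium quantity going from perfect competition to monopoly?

Under competition P = MC: 43.5 − 2Q = 36 + Q ⇒ Q = 2.5, P = 38.5.
Monopoly sets MR = MC: 43.5 − 4Q = 36 + Q ⇒ Q = 1.5, P = 43.5 − 2·1.5 = 40.5.
Change in equilibrium quantity: 1.5 − 2.5 = −1.

Equilibrium quantity falls by 1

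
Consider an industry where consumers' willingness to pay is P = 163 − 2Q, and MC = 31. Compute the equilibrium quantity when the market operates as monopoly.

Monopoly sets MR = MC: 163 − 4Q = 31 ⇒ Q = 33, P = 163 − 2·33 = 97.

Q = 33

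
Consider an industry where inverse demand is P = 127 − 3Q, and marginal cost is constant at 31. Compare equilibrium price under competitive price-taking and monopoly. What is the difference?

Under competition P = MC = 31, so Q = (127 − 31)/3 = 32.
A monopolist chooses Q where MR = MC. MR = 127 − 6Q; setting this equal to 31 gives Q = 16 and P = 79.
Change in equilibrium price: 79 − 31 = 48.

P rises by 48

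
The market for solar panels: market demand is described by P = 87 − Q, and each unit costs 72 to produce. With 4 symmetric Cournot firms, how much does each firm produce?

Cournot with 4 identical firms: the symmetric best-response condition is 87 − 5q = 72. Each firm produces q = 3, total output Q = 12, price P = 75.

q_i = 3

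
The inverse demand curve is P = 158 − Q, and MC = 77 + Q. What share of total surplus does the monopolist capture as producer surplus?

PS/TS = 0.75

A monopolist chooses Q where MR = MC. MR = 158 − 2Q; setting this equal to 77 + Q gives Q = 27 and P = 131.
CS = ½·(158 − 131)·27 = 364.5.
PS = P·Q − VC(Q) = 131·27 − (77·27 + ½·1·27²) = 1093.5.
Share captured = PS/TS = 1093.5/1458 = 0.75.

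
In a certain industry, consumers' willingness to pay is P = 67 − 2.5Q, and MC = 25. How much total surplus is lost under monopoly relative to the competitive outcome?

DWL = 88.2

Competitive firms price at marginal cost: P = 25, giving Q = 16.8.
A monopolist chooses Q where MR = MC. MR = 67 − 5Q; setting this equal to 25 gives Q = 8.4 and P = 46.
DWL is the triangle between Q = 8.4 and Q = 16.8: ½·(16.8 − 8.4)·(46 − 25) = 88.2.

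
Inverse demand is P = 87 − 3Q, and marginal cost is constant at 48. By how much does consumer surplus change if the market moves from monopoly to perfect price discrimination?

The monopolist equates marginal revenue to marginal cost: 87 − 6Q = 48, so Q = 6.5. From demand, P = 67.5.
CS = ½·(87 − 67.5)·6.5 = 63.375.
Under first-degree price discrimination the firm charges each unit its demand price and produces up to where P = MC, i.e. Q = 13. Consumer surplus is zero; producer surplus equals total surplus.
CS = 0.
Change in consumer surplus: 0 − 63.375 = −63.375.

Consumer surplus falls by 63.375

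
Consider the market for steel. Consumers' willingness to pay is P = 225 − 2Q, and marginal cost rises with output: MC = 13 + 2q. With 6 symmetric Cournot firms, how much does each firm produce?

q_i = 13.25

In a 6-firm Cournot equilibrium, symmetry and the first-order condition give q = (225 − 13)/(16) = 13.25. So Q = 79.5 and P = 66.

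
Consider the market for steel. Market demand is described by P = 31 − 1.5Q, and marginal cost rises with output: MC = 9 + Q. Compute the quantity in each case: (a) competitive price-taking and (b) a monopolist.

Under competition P = MC: 31 − 1.5Q = 9 + Q ⇒ Q = 8.8, P = 17.8.
A monopolist chooses Q where MR = MC. MR = 31 − 3Q; setting this equal to 9 + Q gives Q = 5.5 and P = 22.75.

Competition: Q = 8.8; Monopoly: Q = 5.5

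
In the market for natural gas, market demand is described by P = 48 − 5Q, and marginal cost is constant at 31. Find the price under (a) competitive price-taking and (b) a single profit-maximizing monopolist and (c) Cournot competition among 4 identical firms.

Perfect competition: P = MC = 31, so 48 − 5Q = 31 and Q = 3.4.
Monopoly sets MR = MC: 48 − 10Q = 31 ⇒ Q = 1.7, P = 48 − 5·1.7 = 39.5.
With 4 symmetric Cournot firms, each firm's FOC gives 48 − 25q = 31, so q = 0.68, Q = 4·0.68 = 2.72, and P = 34.4.

Competition: P = 31; Monopoly: P = 39.5; Cournot: P = 34.4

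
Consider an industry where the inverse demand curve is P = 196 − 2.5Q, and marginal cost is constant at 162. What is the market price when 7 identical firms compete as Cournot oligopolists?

P = 166.25

With 7 symmetric Cournot firms, each firm's FOC gives 196 − 20q = 162, so q = 1.7, Q = 7·1.7 = 11.9, and P = 166.25.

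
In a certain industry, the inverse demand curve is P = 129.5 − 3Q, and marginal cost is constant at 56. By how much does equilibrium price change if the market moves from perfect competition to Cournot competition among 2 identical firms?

Under competition P = MC = 56, so Q = (129.5 − 56)/3 = 24.5.
Cournot with 2 identical firms: the symmetric best-response condition is 129.5 − 9q = 56. Each firm produces q = 49/6, total output Q = 49/3, price P = 80.5.
Change in equilibrium price: 80.5 − 56 = 24.5.

Equilibrium price rises by 24.5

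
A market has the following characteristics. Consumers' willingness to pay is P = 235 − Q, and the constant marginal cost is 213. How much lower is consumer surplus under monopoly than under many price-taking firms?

CS falls by 181.5

Under competition P = MC = 213, so Q = (235 − 213)/1 = 22.
CS = ½·(235 − 213)·22 = 242.
The monopolist equates marginal revenue to marginal cost: 235 − 2Q = 213, so Q = 11. From demand, P = 224.
CS = ½·(235 − 224)·11 = 60.5.
Change in consumer surplus: 60.5 − 242 = −181.5.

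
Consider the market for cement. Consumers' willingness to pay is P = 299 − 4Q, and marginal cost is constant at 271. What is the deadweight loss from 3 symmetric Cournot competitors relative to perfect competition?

Competitive firms price at marginal cost: P = 271, giving Q = 7.
In a 3-firm Cournot equilibrium, symmetry and the first-order condition give q = (299 − 271)/(16) = 1.75. So Q = 5.25 and P = 278.
DWL is the triangle between Q = 5.25 and Q = 7: ½·(7 − 5.25)·(278 − 271) = 6.125.

DWL = 6.125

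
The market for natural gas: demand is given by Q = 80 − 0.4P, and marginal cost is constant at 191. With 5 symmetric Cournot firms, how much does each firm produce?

q_i = 0.6

Inverting demand: P = 200 − 2.5Q.
With 5 symmetric Cournot firms, each firm's FOC gives 200 − 15q = 191, so q = 0.6, Q = 5·0.6 = 3, and P = 192.5.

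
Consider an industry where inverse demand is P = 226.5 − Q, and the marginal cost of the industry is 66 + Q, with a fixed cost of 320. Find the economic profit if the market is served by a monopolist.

Profit = 3973.375

The monopolist equates marginal revenue to marginal cost: 226.5 − 2Q = 66 + Q, so Q = 53.5. From demand, P = 173.
Profit = 173·53.5 − (66·53.5 + ½·1·53.5²) − 320 = 3973.375.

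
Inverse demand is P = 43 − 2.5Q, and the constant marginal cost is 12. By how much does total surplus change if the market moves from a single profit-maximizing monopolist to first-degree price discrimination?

Monopoly sets MR = MC: 43 − 5Q = 12 ⇒ Q = 6.2, P = 43 − 2.5·6.2 = 27.5.
CS = ½·(43 − 27.5)·6.2 = 48.05; PS = (27.5 − 12)·6.2 = 96.1; TS = 144.15.
Under first-degree price discrimination the firm charges each unit its demand price and produces up to where P = MC, i.e. Q = 12.4. Consumer surplus is zero; producer surplus equals total surplus.
TS = 192.2 (equal to competitive TS).
Change in total surplus: 192.2 − 144.15 = 48.05.

Total surplus rises by 48.05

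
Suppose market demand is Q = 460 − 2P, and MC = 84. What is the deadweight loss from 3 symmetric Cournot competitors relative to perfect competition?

DWL = 1332.25

Inverting demand: P = 230 − 0.5Q.
Under competition P = MC = 84, so Q = (230 − 84)/0.5 = 292.
In a 3-firm Cournot equilibrium, symmetry and the first-order condition give q = (230 − 84)/(2) = 73. So Q = 219 and P = 120.5.
DWL is the triangle between Q = 219 and Q = 292: ½·(292 − 219)·(120.5 − 84) = 1332.25.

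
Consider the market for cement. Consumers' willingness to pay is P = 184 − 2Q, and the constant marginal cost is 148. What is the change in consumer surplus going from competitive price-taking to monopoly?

CS falls by 243

Competitive firms price at marginal cost: P = 148, giving Q = 18.
CS = ½·(184 − 148)·18 = 324.
Monopoly sets MR = MC: 184 − 4Q = 148 ⇒ Q = 9, P = 184 − 2·9 = 166.
CS = ½·(184 − 166)·9 = 81.
Change in consumer surplus: 81 − 324 = −243.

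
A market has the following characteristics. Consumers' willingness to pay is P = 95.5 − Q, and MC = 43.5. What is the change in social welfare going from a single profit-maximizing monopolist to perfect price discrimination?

TS rises by 338

The monopolist equates marginal revenue to marginal cost: 95.5 − 2Q = 43.5, so Q = 26. From demand, P = 69.5.
CS = ½·(95.5 − 69.5)·26 = 338; PS = (69.5 − 43.5)·26 = 676; TS = 1014.
A perfectly discriminating monopolist sells every unit with P(Q) ≥ MC(Q), so output equals the competitive quantity Q = 52. Each buyer pays their reservation price, so CS = 0 and the firm captures all surplus.
TS = 1352 (equal to competitive TS).
Change in social welfare: 1352 − 1014 = 338.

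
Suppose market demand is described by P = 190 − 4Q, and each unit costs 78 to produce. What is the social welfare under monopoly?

TS = 1176

Monopoly sets MR = MC: 190 − 8Q = 78 ⇒ Q = 14, P = 190 − 4·14 = 134.
CS = ½·(190 − 134)·14 = 392; PS = (134 − 78)·14 = 784; TS = 1176.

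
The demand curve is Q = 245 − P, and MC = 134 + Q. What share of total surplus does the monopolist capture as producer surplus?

PS/TS = 0.75

Inverting demand: P = 245 − Q.
A monopolist chooses Q where MR = MC. MR = 245 − 2Q; setting this equal to 134 + Q gives Q = 37 and P = 208.
CS = ½·(245 − 208)·37 = 684.5.
PS = P·Q − VC(Q) = 208·37 − (134·37 + ½·1·37²) = 2053.5.
Share captured = PS/TS = 2053.5/2738 = 0.75.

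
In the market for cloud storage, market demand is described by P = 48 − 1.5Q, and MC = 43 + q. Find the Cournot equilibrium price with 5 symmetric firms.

P = 44.25

With 5 symmetric Cournot firms, each firm's FOC gives 48 − 9q = 43 + q, so q = 0.5, Q = 5·0.5 = 2.5, and P = 44.25.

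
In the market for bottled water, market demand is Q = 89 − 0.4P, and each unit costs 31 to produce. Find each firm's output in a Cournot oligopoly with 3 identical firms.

Inverting demand: P = 222.5 − 2.5Q.
Cournot with 3 identical firms: the symmetric best-response condition is 222.5 − 10q = 31. Each firm produces q = 19.15, total output Q = 57.45, price P = 78.875.

q_i = 19.15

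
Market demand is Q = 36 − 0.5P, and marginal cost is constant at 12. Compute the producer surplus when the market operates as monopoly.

PS = 450

Inverting demand: P = 72 − 2Q.
The monopolist equates marginal revenue to marginal cost: 72 − 4Q = 12, so Q = 15. From demand, P = 42.
PS = (42 − 12)·15 = 450.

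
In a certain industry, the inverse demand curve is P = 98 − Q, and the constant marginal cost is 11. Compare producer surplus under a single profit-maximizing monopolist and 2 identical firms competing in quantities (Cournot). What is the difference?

The monopolist equates marginal revenue to marginal cost: 98 − 2Q = 11, so Q = 43.5. From demand, P = 54.5.
PS = (54.5 − 11)·43.5 = 1892.25.
With 2 symmetric Cournot firms, each firm's FOC gives 98 − 3q = 11, so q = 29, Q = 2·29 = 58, and P = 40.
PS = (40 − 11)·58 = 1682.
Change in producer surplus: 1682 − 1892.25 = −210.25.

PS falls by 210.25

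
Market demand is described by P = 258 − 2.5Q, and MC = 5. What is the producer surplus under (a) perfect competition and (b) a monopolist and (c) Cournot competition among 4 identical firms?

Competition: PS = 0; Monopoly: PS = 6400.9; Cournot: PS = 4096.576

Perfect competition: P = MC = 5, so 258 − 2.5Q = 5 and Q = 101.2.
PS = (5 − 5)·101.2 = 0.
The monopolist equates marginal revenue to marginal cost: 258 − 5Q = 5, so Q = 50.6. From demand, P = 131.5.
PS = (131.5 − 5)·50.6 = 6400.9.
With 4 symmetric Cournot firms, each firm's FOC gives 258 − 12.5q = 5, so q = 20.24, Q = 4·20.24 = 80.96, and P = 55.6.
PS = (55.6 − 5)·80.96 = 4096.576.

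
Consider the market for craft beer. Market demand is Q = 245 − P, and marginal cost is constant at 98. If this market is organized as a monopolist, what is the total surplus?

TS = 8103.375

Inverting demand: P = 245 − Q.
Monopoly sets MR = MC: 245 − 2Q = 98 ⇒ Q = 73.5, P = 245 − 73.5 = 171.5.
CS = ½·(245 − 171.5)·73.5 = 2701.125; PS = (171.5 − 98)·73.5 = 5402.25; TS = 8103.375.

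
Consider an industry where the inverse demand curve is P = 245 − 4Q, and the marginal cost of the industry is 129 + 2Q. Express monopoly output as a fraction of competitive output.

Monopoly sets MR = MC: 245 − 8Q = 129 + 2Q ⇒ Q = 11.6, P = 245 − 4·11.6 = 198.6.
Competitive equilibrium sets price equal to marginal cost: 245 − 4Q = 129 + 2Q, so Q = 58/3 and P = 503/3.
Ratio Q_m/Q_c = 11.6/(58/3) = 0.6.

Q_m/Q_c = 0.6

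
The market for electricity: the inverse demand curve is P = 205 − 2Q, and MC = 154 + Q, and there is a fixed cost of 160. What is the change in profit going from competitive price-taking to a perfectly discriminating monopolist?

Profit rises by 289

Competitive equilibrium sets price equal to marginal cost: 205 − 2Q = 154 + Q, so Q = 17 and P = 171.
Profit = 171·17 − (154·17 + ½·1·17²) − 160 = −15.5.
Under first-degree price discrimination the firm charges each unit its demand price and produces up to where P = MC, i.e. Q = 17. Consumer surplus is zero; producer surplus equals total surplus.
PS equals the full surplus area, 433.5. Profit = 433.5 − 160 = 273.5.
Change in profit: 273.5 − −15.5 = 289.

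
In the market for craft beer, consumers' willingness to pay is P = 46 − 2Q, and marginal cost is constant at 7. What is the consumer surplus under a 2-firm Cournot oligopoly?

With 2 symmetric Cournot firms, each firm's FOC gives 46 − 6q = 7, so q = 6.5, Q = 2·6.5 = 13, and P = 20.
CS = ½·(46 − 20)·13 = 169.

CS = 169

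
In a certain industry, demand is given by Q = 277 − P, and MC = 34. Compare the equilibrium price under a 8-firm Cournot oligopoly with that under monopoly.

Inverting demand: P = 277 − Q.
In a 8-firm Cournot equilibrium, symmetry and the first-order condition give q = (277 − 34)/(9) = 27. So Q = 216 and P = 61.
A monopolist chooses Q where MR = MC. MR = 277 − 2Q; setting this equal to 34 gives Q = 121.5 and P = 155.5.

Cournot: P = 61; Monopoly: P = 155.5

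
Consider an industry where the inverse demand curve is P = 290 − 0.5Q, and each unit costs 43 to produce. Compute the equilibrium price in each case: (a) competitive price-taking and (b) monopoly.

Competition: P = 43; Monopoly: P = 166.5

Competitive firms price at marginal cost: P = 43, giving Q = 494.
Monopoly sets MR = MC: 290 − Q = 43 ⇒ Q = 247, P = 290 − 0.5·247 = 166.5.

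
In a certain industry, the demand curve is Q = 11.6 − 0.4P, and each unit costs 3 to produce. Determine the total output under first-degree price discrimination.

Q = 10.4

Inverting demand: P = 29 − 2.5Q.
A perfectly discriminating monopolist sells every unit with P(Q) ≥ MC(Q), so output equals the competitive quantity Q = 10.4. Each buyer pays their reservation price, so CS = 0 and the firm captures all surplus.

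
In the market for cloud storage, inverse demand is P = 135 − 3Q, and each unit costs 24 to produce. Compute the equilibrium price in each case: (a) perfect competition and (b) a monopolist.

Under competition P = MC = 24, so Q = (135 − 24)/3 = 37.
The monopolist equates marginal revenue to marginal cost: 135 − 6Q = 24, so Q = 18.5. From demand, P = 79.5.

Competition: P = 24; Monopoly: P = 79.5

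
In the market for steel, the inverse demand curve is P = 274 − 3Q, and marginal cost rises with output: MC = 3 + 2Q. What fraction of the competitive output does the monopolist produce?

Q_m/Q_c = 0.625

A monopolist chooses Q where MR = MC. MR = 274 − 6Q; setting this equal to 3 + 2Q gives Q = 33.875 and P = 172.375.
Competitive equilibrium sets price equal to marginal cost: 274 − 3Q = 3 + 2Q, so Q = 54.2 and P = 111.4.
Ratio Q_m/Q_c = 33.875/54.2 = 0.625.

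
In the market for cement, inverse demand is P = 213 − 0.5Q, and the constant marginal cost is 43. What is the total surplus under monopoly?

The monopolist equates marginal revenue to marginal cost: 213 − Q = 43, so Q = 170. From demand, P = 128.
CS = ½·(213 − 128)·170 = 7225; PS = (128 − 43)·170 = 14450; TS = 21675.

TS = 21675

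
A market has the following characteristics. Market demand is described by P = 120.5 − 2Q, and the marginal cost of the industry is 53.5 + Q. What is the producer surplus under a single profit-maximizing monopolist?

PS = 448.9

Monopoly sets MR = MC: 120.5 − 4Q = 53.5 + Q ⇒ Q = 13.4, P = 120.5 − 2·13.4 = 93.7.
PS = P·Q − VC(Q) = 93.7·13.4 − (53.5·13.4 + ½·1·13.4²) = 448.9.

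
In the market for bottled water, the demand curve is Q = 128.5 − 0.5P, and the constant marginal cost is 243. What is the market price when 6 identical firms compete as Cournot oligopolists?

Inverting demand: P = 257 − 2Q.
With 6 symmetric Cournot firms, each firm's FOC gives 257 − 14q = 243, so q = 1, Q = 6·1 = 6, and P = 245.

P = 245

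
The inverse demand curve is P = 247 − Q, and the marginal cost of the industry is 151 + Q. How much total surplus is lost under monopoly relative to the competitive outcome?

Competitive equilibrium sets price equal to marginal cost: 247 − Q = 151 + Q, so Q = 48 and P = 199.
Monopoly sets MR = MC: 247 − 2Q = 151 + Q ⇒ Q = 32, P = 247 − 32 = 215.
CS = ½·(247 − 199)·48 = 1152; PS = (199·48 − 151·48 − ½·1·48²) = 1152; TS = 2304.
CS = ½·(247 − 215)·32 = 512; PS = (215·32 − 151·32 − ½·1·32²) = 1536; TS = 2048.
DWL = 2304 − 2048 = 256.

DWL = 256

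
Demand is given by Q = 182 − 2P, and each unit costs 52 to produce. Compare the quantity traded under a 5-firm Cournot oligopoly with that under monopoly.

Inverting demand: P = 91 − 0.5Q.
In a 5-firm Cournot equilibrium, symmetry and the first-order condition give q = (91 − 52)/(3) = 13. So Q = 65 and P = 58.5.
A monopolist chooses Q where MR = MC. MR = 91 − Q; setting this equal to 52 gives Q = 39 and P = 71.5.

Cournot: Q = 65; Monopoly: Q = 39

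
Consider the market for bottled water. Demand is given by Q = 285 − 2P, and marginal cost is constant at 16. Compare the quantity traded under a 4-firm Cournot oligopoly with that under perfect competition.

Cournot: Q = 202.4; Competition: Q = 253

Inverting demand: P = 142.5 − 0.5Q.
With 4 symmetric Cournot firms, each firm's FOC gives 142.5 − 2.5q = 16, so q = 50.6, Q = 4·50.6 = 202.4, and P = 41.3.
Under competition P = MC = 16, so Q = (142.5 − 16)/0.5 = 253.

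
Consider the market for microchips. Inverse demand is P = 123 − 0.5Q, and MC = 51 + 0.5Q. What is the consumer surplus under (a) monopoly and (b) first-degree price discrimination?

A monopolist chooses Q where MR = MC. MR = 123 − Q; setting this equal to 51 + 0.5Q gives Q = 48 and P = 99.
CS = ½·(123 − 99)·48 = 576.
Under first-degree price discrimination the firm charges each unit its demand price and produces up to where P = MC, i.e. Q = 72. Consumer surplus is zero; producer surplus equals total surplus.
CS = 0.

Monopoly: CS = 576; Perfect PD: CS = 0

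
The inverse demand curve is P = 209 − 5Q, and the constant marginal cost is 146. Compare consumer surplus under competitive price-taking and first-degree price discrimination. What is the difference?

Competitive firms price at marginal cost: P = 146, giving Q = 12.6.
CS = ½·(209 − 146)·12.6 = 396.9.
Under first-degree price discrimination the firm charges each unit its demand price and produces up to where P = MC, i.e. Q = 12.6. Consumer surplus is zero; producer surplus equals total surplus.
CS = 0.
Change in consumer surplus: 0 − 396.9 = −396.9.

CS falls by 396.9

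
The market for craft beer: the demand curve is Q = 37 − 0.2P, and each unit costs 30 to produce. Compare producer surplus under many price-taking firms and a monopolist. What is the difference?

Inverting demand: P = 185 − 5Q.
Competitive firms price at marginal cost: P = 30, giving Q = 31.
PS = (30 − 30)·31 = 0.
A monopolist chooses Q where MR = MC. MR = 185 − 10Q; setting this equal to 30 gives Q = 15.5 and P = 107.5.
PS = (107.5 − 30)·15.5 = 1201.25.
Change in producer surplus: 1201.25 − 0 = 1201.25.

PS rises by 1201.25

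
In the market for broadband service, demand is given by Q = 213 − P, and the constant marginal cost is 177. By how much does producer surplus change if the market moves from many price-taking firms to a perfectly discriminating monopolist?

Inverting demand: P = 213 − Q.
Perfect competition: P = MC = 177, so 213 − Q = 177 and Q = 36.
PS = (177 − 177)·36 = 0.
A perfectly discriminating monopolist sells every unit with P(Q) ≥ MC(Q), so output equals the competitive quantity Q = 36. Each buyer pays their reservation price, so CS = 0 and the firm captures all surplus.
PS = ½·(213 − 177)·36 = 648.
Change in producer surplus: 648 − 0 = 648.

PS rises by 648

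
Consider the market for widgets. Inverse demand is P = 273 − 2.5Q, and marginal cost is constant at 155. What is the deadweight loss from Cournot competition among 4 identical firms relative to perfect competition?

DWL = 111.392

Competitive firms price at marginal cost: P = 155, giving Q = 47.2.
Cournot with 4 identical firms: the symmetric best-response condition is 273 − 12.5q = 155. Each firm produces q = 9.44, total output Q = 37.76, price P = 178.6.
DWL is the triangle between Q = 37.76 and Q = 47.2: ½·(47.2 − 37.76)·(178.6 − 155) = 111.392.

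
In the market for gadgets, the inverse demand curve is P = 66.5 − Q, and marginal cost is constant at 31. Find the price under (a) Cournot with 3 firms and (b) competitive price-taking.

Cournot: P = 39.875; Competition: P = 31

With 3 symmetric Cournot firms, each firm's FOC gives 66.5 − 4q = 31, so q = 8.875, Q = 3·8.875 = 26.625, and P = 39.875.
Under competition P = MC = 31, so Q = (66.5 − 31)/1 = 35.5.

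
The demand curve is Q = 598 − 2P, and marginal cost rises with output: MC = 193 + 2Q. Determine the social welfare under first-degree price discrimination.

Inverting demand: P = 299 − 0.5Q.
With perfect price discrimination, output is the efficient level Q = 42.4 (where demand meets MC), but every buyer pays their willingness to pay: CS = 0 and PS = total surplus.
TS = 2247.2 (equal to competitive TS).

TS = 2247.2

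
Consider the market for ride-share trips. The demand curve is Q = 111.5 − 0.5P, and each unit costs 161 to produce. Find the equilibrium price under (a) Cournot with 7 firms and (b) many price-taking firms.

Inverting demand: P = 223 − 2Q.
Cournot with 7 identical firms: the symmetric best-response condition is 223 − 16q = 161. Each firm produces q = 3.875, total output Q = 27.125, price P = 168.75.
Competitive firms price at marginal cost: P = 161, giving Q = 31.

Cournot: P = 168.75; Competition: P = 161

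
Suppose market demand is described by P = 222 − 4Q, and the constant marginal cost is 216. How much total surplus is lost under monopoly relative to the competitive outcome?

Perfect competition: P = MC = 216, so 222 − 4Q = 216 and Q = 1.5.
A monopolist chooses Q where MR = MC. MR = 222 − 8Q; setting this equal to 216 gives Q = 0.75 and P = 219.
DWL is the triangle between Q = 0.75 and Q = 1.5: ½·(1.5 − 0.75)·(219 − 216) = 1.125.

DWL = 1.125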